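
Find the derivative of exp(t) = exp(t)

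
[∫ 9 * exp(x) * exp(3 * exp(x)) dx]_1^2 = -3*exp(3*E) + 3*exp(3*exp(2))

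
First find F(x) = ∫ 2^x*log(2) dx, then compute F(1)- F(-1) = 3/2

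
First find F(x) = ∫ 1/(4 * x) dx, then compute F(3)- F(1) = log(3)/4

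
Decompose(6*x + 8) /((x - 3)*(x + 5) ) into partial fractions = 11/(4*(x + 5)) + 13/(4*(x - 3))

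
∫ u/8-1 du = u^2/16 - u + C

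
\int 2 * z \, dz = z^2 + C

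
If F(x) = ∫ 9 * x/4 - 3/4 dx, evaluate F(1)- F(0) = 3/8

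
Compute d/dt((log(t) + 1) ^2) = (2*log(t) + 2)/t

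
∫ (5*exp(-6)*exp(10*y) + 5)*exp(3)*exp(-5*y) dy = 2*sinh(5*y - 3) + C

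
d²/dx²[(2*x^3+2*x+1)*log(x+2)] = (12*x^3*log(x + 2) + 10*x^3 + 48*x^2*log(x + 2) + 24*x^2 + 48*x*log(x + 2) + 2*x + 7)/(x^2 + 4*x + 4)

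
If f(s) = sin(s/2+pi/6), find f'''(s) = -cos(s/2 + pi/6)/8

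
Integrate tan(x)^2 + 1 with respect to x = tan(x) + C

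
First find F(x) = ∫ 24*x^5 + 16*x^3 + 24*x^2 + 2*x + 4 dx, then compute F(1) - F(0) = 21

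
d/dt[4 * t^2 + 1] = 8*t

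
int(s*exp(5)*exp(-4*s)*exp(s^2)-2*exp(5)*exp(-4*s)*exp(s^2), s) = exp((s - 2)^2 + 1)/2 + C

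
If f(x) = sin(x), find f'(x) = cos(x)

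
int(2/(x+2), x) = 2*log(x + 2) + C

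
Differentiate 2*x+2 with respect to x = 2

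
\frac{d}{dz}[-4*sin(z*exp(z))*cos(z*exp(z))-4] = -4*(z + 1)*exp(z)*cos(2*z*exp(z))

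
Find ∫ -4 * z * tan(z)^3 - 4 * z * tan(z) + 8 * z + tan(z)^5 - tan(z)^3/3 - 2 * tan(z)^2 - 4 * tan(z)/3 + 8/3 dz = -4*z/3 + (4*z - tan(z)^2 + 2)^2/4 + tan(z)^2/3 + C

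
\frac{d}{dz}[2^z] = 2^z*log(2)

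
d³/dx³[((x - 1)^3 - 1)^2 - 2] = 120*x^3 - 360*x^2 + 360*x - 132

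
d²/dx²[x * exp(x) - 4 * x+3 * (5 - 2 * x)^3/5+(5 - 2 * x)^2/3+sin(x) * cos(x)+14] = x*exp(x) - 144*x/5 + 2*exp(x) - 2*sin(2*x) + 224/3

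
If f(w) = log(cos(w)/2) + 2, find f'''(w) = -2*sin(w)/cos(w)^3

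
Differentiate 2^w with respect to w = 2^w*log(2)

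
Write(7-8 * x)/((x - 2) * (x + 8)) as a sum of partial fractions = -71/(10*(x + 8)) - 9/(10*(x - 2))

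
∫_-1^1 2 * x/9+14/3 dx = 28/3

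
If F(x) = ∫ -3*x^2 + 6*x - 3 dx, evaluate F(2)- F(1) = -1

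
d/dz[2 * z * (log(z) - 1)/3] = 2*log(z)/3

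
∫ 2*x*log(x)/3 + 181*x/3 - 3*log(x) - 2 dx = x*(x - 9)*log(x)/3 + (5*x - 4)*(6*x + 5) + C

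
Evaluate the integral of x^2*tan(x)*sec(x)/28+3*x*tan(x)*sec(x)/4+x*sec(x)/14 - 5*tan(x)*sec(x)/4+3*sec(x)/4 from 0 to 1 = 5/4 - 13*sec(1)/28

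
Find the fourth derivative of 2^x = 2^x*log(2)^4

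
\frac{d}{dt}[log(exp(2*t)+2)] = 2*exp(2*t)/(exp(2*t) + 2)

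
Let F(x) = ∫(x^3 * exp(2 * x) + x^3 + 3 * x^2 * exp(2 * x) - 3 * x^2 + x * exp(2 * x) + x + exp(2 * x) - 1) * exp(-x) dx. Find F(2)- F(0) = -10*exp(-2) + 10*exp(2)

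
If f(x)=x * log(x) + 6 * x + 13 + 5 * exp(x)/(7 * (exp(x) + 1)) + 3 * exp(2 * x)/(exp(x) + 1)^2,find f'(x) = (7*exp(3*x)*log(x) + 49*exp(3*x) + 21*exp(2*x)*log(x) + 194*exp(2*x) + 21*exp(x)*log(x) + 152*exp(x) + 7*log(x) + 49)/(7*exp(3*x) + 21*exp(2*x) + 21*exp(x) + 7)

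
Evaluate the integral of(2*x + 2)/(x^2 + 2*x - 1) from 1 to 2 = -log(6) + log(21)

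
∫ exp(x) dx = exp(x) + C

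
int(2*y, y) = y^2 + C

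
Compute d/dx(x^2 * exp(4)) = 2*x*exp(4)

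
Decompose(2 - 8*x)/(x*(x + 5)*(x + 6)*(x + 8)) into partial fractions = -11/(8*(x + 8)) + 25/(6*(x + 6)) - 14/(5*(x + 5)) + 1/(120*x)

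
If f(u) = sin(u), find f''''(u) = sin(u)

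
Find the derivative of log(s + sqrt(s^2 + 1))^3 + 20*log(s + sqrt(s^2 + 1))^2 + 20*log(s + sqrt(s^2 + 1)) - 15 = (3*s*log(s + sqrt(s^2 + 1))^2 + 40*s*log(s + sqrt(s^2 + 1)) + 20*s + 3*sqrt(s^2 + 1)*log(s + sqrt(s^2 + 1))^2 + 40*sqrt(s^2 + 1)*log(s + sqrt(s^2 + 1)) + 20*sqrt(s^2 + 1))/(s^2 + s*sqrt(s^2 + 1) + 1)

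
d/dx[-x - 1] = -1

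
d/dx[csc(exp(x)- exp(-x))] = -(exp(2*x) + 1)*exp(-x)*cos(exp(x) - exp(-x))/sin(exp(x) - exp(-x))^2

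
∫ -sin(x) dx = cos(x) + C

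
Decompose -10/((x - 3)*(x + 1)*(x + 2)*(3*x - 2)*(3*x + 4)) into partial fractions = 45/(26*(3*x + 4)) + 9/(56*(3*x - 2)) - 1/(8*(x + 2)) - 1/(2*(x + 1)) - 1/(182*(x - 3))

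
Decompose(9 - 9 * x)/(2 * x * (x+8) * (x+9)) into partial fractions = 5/(x + 9) - 81/(16*(x + 8)) + 1/(16*x)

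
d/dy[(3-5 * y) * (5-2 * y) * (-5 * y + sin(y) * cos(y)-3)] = 10*y^2*cos(2*y) - 150*y^2 + 10*y*sin(2*y) - 31*y*cos(2*y) + 250*y - 31*sin(2*y)/2 + 15*cos(2*y) + 18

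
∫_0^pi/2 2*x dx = pi^2/4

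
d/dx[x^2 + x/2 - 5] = 2*x + 1/2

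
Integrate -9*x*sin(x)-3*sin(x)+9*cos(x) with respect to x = (9*x + 3)*cos(x) + C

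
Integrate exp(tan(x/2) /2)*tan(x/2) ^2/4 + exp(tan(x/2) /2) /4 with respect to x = exp(tan(x/2)/2) + C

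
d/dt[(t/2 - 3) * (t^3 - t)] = 2*t^3 - 9*t^2 - t + 3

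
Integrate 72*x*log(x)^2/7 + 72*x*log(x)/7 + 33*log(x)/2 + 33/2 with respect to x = 3*x*(24*x*log(x) + 77)*log(x)/14 + C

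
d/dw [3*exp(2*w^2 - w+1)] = 12*w*exp(2*w^2 - w + 1) - 3*exp(2*w^2 - w + 1)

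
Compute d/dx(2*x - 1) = 2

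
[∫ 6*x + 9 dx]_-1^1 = 18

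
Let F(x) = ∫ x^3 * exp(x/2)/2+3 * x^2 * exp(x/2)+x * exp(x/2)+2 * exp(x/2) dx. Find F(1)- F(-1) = 3*exp(-1/2) + 3*exp(1/2)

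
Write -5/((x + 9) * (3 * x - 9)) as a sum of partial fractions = 5/(36*(x + 9)) - 5/(36*(x - 3))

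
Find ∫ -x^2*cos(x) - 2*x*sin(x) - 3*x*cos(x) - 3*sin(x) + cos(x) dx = (-x^2 - 3*x + 1)*sin(x) + C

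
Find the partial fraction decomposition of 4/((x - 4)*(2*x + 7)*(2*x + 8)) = -8/(15*(2*x + 7)) + 1/(4*(x + 4)) + 1/(60*(x - 4))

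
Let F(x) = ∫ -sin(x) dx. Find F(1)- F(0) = -1 + cos(1)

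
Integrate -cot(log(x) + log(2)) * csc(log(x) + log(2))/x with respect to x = csc(log(2*x)) + C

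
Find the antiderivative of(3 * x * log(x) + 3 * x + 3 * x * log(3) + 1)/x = (3*x + 1)*log(3*x) + C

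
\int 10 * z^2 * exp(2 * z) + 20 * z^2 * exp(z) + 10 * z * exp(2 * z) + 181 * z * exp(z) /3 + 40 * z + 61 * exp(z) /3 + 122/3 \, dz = z*exp(z)/3 + 2*z/3 + 5*(z*exp(z) + 2*z + 2)^2 + C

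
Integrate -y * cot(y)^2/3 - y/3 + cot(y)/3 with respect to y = y*cot(y)/3 + C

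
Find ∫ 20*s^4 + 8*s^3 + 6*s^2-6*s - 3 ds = 4*s^5 + 2*s^4 + 2*s^3 - 3*s^2 - 3*s + C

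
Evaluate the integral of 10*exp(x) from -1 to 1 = -10*exp(-1) + 10*E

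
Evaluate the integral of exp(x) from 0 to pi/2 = -1 + exp(pi/2)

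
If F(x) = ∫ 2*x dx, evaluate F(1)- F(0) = 1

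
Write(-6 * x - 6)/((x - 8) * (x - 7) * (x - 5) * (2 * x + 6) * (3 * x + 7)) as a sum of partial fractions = -81/(9548*(3*x + 7)) + 3/(880*(x + 3)) - 3/(176*(x - 5)) + 3/(70*(x - 7)) - 9/(341*(x - 8))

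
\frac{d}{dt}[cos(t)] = -sin(t)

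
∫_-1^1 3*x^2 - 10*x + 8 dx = 18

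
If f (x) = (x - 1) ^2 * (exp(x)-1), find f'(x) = x^2*exp(x) - 2*x - exp(x) + 2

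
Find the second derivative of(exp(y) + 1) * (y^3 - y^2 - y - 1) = y^3*exp(y) + 5*y^2*exp(y) + y*exp(y) + 6*y - 5*exp(y) - 2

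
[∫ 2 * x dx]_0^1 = 1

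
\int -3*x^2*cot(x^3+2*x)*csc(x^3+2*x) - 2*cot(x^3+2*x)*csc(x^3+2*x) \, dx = csc(x*(x^2 + 2)) + C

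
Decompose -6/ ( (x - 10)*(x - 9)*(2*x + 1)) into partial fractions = -8/(133*(2*x + 1)) + 6/(19*(x - 9)) - 2/(7*(x - 10))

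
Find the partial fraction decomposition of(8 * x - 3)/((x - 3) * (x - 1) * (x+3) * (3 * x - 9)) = 1/(16*(x + 3)) + 5/(48*(x - 1)) - 1/(6*(x - 3)) + 7/(12*(x - 3)^2)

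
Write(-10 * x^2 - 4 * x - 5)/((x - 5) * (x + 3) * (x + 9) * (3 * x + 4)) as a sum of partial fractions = 471/(2185*(3*x + 4)) + 779/(1932*(x + 9)) - 83/(240*(x + 3)) - 275/(2128*(x - 5))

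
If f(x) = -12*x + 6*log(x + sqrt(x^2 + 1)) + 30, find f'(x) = (-12*x^2 - 12*x*sqrt(x^2 + 1) + 6*x + 6*sqrt(x^2 + 1) - 12)/(x^2 + x*sqrt(x^2 + 1) + 1)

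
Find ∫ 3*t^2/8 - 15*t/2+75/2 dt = t^3/8 - 15*t^2/4 + 75*t/2 + C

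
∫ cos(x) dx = sin(x) + C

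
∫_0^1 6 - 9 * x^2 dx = 3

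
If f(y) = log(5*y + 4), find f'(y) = 5/(5*y + 4)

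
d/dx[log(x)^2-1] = 2*log(x)/x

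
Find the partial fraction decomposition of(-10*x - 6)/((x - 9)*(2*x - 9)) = 34/(3*(2*x - 9)) - 32/(3*(x - 9))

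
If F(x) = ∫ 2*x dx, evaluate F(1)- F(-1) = 0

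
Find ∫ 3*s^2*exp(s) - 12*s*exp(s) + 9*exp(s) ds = 3*(s - 3)^2*exp(s) + C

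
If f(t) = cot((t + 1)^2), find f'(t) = -2*(t + 1)/sin(t^2 + 2*t + 1)^2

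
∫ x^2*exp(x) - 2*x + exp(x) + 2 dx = ((x - 1)^2 + 2)*(exp(x) - 1) + C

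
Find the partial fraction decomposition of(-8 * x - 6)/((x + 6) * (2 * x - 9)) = -4/(2*x - 9) - 2/(x + 6)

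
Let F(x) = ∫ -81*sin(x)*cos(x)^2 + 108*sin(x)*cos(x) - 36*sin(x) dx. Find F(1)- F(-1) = 0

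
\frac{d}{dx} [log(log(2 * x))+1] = 1/(x*log(x) + x*log(2))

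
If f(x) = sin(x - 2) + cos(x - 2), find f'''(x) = sin(x - 2) - cos(x - 2)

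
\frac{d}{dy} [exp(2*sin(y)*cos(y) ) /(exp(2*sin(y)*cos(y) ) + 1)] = 2*exp(sin(2*y))*cos(2*y)/(exp(sin(2*y)) + 1)^2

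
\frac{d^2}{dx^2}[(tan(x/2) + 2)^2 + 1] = 3*tan(x/2)^4/2 + 2*tan(x/2)^3 + 2*tan(x/2)^2 + 2*tan(x/2) + 1/2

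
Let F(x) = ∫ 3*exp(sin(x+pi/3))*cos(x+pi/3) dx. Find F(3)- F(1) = -3*exp(sin(1 + pi/3)) + 3*exp(sin(pi/3 + 3))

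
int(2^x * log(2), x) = 2^x + C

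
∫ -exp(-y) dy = exp(-y) + C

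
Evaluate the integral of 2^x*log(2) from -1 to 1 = 3/2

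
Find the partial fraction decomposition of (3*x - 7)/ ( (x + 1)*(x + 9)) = 17/(4*(x + 9)) - 5/(4*(x + 1))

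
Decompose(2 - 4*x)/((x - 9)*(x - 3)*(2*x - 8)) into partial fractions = -5/(6*(x - 3)) + 7/(5*(x - 4)) - 17/(30*(x - 9))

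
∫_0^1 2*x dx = 1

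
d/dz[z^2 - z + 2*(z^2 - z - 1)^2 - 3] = 8*z^3 - 12*z^2 - 2*z + 3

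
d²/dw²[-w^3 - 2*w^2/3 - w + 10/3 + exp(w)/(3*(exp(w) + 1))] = (-18*w*exp(3*w) - 54*w*exp(2*w) - 54*w*exp(w) - 18*w - 4*exp(3*w) - 13*exp(2*w) - 11*exp(w) - 4)/(3*exp(3*w) + 9*exp(2*w) + 9*exp(w) + 3)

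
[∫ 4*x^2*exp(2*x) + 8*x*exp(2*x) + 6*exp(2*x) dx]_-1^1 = -2*exp(-2) + 6*exp(2)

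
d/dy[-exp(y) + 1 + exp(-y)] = (-exp(2*y) - 1)*exp(-y)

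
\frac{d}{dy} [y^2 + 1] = 2*y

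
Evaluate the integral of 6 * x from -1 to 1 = 0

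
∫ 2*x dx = x^2 + C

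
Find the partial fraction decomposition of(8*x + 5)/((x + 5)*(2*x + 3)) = -2/(2*x + 3) + 5/(x + 5)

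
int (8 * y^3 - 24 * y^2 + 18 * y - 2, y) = 2*y^4 - 8*y^3 + 9*y^2 - 2*y + C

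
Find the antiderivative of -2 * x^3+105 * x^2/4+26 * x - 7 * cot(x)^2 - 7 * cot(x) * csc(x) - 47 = -x^4/2 + 35*x^3/4 + 13*x^2 - 40*x + 7/tan(x) + 7/sin(x) + C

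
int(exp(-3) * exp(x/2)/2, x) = exp(x/2 - 3) + C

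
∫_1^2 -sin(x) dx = -cos(1) + cos(2)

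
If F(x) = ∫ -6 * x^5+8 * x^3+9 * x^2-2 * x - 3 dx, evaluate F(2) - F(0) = -18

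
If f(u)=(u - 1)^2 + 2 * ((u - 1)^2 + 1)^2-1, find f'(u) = 8*u^3 - 24*u^2 + 34*u - 18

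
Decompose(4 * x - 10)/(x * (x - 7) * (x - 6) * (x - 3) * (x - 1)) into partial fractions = 1/(10*(x - 1)) + 1/(36*(x - 3)) - 7/(45*(x - 6)) + 3/(28*(x - 7)) - 5/(63*x)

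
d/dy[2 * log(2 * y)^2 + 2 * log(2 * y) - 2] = (4*log(y) + 2 + 4*log(2))/y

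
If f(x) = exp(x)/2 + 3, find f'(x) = exp(x)/2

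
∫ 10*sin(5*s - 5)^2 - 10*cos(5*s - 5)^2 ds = -sin(10*s - 10) + C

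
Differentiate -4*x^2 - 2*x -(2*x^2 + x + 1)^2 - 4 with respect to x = -16*x^3 - 12*x^2 - 18*x - 4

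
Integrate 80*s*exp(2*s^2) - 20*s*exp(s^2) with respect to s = (20*exp(s^2) - 10)*exp(s^2) + C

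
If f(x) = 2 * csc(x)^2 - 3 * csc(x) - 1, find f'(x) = (3 - 4/sin(x))*cos(x)/sin(x)^2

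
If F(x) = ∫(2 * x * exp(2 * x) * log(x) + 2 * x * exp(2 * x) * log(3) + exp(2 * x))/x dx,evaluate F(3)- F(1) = -exp(2)*log(3) + exp(6)*log(9)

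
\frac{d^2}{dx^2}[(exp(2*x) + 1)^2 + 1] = 16*exp(4*x) + 8*exp(2*x)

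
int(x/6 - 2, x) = x^2/12 - 2*x + C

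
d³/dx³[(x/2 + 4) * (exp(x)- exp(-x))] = (x*exp(2*x) + x + 11*exp(2*x) + 5)*exp(-x)/2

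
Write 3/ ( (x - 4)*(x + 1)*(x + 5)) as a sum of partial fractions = 1/(12*(x + 5)) - 3/(20*(x + 1)) + 1/(15*(x - 4))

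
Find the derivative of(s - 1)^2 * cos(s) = -s^2*sin(s) + 2*s*sin(s) + 2*s*cos(s) - sin(s) - 2*cos(s)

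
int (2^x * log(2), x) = 2^x + C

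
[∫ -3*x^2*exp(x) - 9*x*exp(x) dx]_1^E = 3*(-exp(2) - E + 1)*exp(E) + 3*E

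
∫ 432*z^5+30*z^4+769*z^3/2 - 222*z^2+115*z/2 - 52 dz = 72*z^6 + 6*z^5 + 769*z^4/8 - 74*z^3 + 115*z^2/4 - 52*z + C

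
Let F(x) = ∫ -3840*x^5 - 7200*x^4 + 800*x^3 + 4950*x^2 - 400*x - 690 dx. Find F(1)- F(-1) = -960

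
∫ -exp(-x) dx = exp(-x) + C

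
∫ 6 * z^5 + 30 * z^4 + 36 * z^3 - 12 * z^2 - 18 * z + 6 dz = z^6 + 6*z^5 + 9*z^4 - 4*z^3 - 9*z^2 + 6*z + C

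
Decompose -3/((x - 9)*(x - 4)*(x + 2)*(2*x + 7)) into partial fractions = 8/(375*(2*x + 7)) - 1/(66*(x + 2)) + 1/(150*(x - 4)) - 3/(1375*(x - 9))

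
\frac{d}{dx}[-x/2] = -1/2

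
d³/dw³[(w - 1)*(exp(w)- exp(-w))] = (w*exp(2*w) + w + 2*exp(2*w) - 4)*exp(-w)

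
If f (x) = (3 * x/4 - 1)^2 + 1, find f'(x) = 9*x/8 - 3/2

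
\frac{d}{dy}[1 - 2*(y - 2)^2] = 8 - 4*y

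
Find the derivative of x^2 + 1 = 2*x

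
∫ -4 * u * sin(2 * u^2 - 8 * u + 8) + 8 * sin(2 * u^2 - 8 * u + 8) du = cos(2*(u - 2)^2) + C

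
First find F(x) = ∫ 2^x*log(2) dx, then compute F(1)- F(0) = 1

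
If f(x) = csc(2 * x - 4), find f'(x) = -2*cot(2*x - 4)*csc(2*x - 4)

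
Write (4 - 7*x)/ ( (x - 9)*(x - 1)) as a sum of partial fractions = 3/(8*(x - 1)) - 59/(8*(x - 9))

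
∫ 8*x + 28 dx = 4*x^2 + 28*x + C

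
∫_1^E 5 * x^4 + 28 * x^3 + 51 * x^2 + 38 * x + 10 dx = -56 + (-2 + (2 + E)^2)*(1 + E)^3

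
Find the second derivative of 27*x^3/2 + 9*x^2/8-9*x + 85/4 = 81*x + 9/4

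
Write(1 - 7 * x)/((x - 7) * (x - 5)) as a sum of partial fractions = 17/(x - 5) - 24/(x - 7)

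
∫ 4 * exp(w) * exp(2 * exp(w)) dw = 2*exp(2*exp(w)) + C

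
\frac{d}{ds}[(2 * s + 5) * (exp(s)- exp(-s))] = (2*s*exp(2*s) + 2*s + 7*exp(2*s) + 3)*exp(-s)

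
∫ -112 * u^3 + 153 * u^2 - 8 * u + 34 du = -28*u^4 + 51*u^3 - 4*u^2 + 34*u + C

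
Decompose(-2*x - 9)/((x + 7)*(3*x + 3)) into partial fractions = -5/(18*(x + 7)) - 7/(18*(x + 1))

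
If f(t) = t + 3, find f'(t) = 1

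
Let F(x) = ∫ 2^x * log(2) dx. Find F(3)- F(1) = 6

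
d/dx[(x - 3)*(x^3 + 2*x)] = 4*x^3 - 9*x^2 + 4*x - 6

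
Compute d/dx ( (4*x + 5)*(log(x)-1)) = (4*x*log(x) + 5)/x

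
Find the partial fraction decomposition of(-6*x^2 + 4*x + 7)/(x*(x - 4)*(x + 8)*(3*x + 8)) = -1251/(2560*(3*x + 8)) + 409/(1536*(x + 8)) - 73/(960*(x - 4)) - 7/(256*x)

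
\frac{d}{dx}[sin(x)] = cos(x)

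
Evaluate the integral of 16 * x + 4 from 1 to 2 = 28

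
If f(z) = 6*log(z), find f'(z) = 6/z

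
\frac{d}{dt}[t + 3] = 1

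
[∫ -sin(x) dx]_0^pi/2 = -1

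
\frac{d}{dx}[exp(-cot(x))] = exp(-cot(x))/sin(x)^2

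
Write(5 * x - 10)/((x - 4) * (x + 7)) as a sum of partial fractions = 45/(11*(x + 7)) + 10/(11*(x - 4))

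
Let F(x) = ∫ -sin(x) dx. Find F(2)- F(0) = -1 + cos(2)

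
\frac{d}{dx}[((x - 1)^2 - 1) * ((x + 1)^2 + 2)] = 4*x^3 - 2*x - 6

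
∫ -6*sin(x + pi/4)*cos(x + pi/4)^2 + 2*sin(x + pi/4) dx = -(sin(2*x) + 1)*cos(x + pi/4) + C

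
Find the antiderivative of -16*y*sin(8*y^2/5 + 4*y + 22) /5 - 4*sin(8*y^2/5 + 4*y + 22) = cos(8*y^2/5 + 4*y + 22) + C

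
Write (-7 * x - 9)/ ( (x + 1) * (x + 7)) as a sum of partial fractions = -20/(3*(x + 7)) - 1/(3*(x + 1))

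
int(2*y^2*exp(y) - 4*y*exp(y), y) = 2*(y - 2)^2*exp(y) + C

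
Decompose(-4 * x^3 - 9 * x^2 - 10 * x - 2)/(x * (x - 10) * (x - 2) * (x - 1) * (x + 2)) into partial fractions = 7/(144*(x + 2)) - 25/(27*(x - 1)) + 45/(32*(x - 2)) - 2501/(4320*(x - 10)) + 1/(20*x)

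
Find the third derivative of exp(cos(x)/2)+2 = (-sin(x)^2 + 6*cos(x) + 4)*exp(cos(x)/2)*sin(x)/8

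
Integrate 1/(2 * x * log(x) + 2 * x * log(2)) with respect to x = log(log(2*x))/2 + C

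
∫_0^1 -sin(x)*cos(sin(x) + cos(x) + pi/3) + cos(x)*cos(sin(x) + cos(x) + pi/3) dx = -sin(1 + pi/3) + sin(cos(1) + sin(1) + pi/3)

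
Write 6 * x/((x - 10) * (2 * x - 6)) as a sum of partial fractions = -9/(7*(x - 3)) + 30/(7*(x - 10))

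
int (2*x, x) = x^2 + C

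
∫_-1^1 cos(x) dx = 2*sin(1)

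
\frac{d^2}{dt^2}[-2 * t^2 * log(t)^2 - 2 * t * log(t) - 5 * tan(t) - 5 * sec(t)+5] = (-4*t*log(t)^2 - 12*t*log(t) - 10*t*tan(t)^3 - 10*t*tan(t)^2*sec(t) - 10*t*tan(t) - 5*t*sec(t) - 4*t - 2)/t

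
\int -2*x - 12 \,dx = -x^2 - 12*x + C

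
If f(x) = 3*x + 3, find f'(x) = 3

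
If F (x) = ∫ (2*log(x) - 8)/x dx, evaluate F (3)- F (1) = -16 + (-4 + log(3))^2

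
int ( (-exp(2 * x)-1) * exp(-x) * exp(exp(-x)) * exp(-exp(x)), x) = exp(-2*sinh(x)) + C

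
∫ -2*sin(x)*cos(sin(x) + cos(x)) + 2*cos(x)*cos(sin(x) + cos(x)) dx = 2*sin(sqrt(2)*sin(x + pi/4)) + C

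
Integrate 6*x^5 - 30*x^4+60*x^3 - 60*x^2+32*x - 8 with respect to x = x^6 - 6*x^5 + 15*x^4 - 20*x^3 + 16*x^2 - 8*x + C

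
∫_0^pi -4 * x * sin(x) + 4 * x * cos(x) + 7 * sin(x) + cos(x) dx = 6 - 4*pi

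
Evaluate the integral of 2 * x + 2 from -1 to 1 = 4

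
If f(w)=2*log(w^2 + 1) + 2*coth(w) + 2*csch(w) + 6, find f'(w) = -2*(w^2*cosh(w) + w^2 - 2*w*sinh(w)^2 + cosh(w) + 1)/((w^2 + 1)*sinh(w)^2)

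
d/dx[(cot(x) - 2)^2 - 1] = 2*(2 - cos(x)/sin(x))/sin(x)^2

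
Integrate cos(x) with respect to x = sin(x) + C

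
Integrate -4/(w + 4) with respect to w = -4*log(w + 4) + C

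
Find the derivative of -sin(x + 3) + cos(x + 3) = -sin(x + 3) - cos(x + 3)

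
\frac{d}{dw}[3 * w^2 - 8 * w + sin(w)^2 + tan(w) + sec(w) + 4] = 6*w + sin(2*w) + tan(w)^2 + tan(w)*sec(w) - 7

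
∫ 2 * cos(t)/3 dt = 2*sin(t)/3 + C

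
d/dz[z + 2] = 1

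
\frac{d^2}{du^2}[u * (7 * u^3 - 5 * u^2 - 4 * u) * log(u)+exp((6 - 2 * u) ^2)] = 64*u^2*exp(4*u^2 - 24*u + 36) + 84*u^2*log(u) + 49*u^2 - 384*u*exp(4*u^2 - 24*u + 36) - 30*u*log(u) - 25*u + 584*exp(4*u^2 - 24*u + 36) - 8*log(u) - 12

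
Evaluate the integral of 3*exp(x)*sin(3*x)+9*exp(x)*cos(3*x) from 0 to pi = 0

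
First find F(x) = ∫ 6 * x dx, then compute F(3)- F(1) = 24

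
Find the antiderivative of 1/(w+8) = log(w/2 + 4) + C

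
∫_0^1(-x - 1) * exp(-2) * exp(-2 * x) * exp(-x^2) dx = -exp(-2)/2 + exp(-5)/2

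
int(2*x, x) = x^2 + C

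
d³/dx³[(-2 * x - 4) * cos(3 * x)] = -54*x*sin(3*x) - 108*sin(3*x) + 54*cos(3*x)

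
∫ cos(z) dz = sin(z) + C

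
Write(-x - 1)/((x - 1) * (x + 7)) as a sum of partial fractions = -3/(4*(x + 7)) - 1/(4*(x - 1))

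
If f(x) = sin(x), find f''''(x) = sin(x)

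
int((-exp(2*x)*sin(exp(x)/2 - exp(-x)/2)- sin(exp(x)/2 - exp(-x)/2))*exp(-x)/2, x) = cos(sinh(x)) + C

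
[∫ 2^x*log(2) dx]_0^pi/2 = -1 + 2^(pi/2)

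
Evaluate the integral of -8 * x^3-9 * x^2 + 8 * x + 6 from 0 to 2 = -28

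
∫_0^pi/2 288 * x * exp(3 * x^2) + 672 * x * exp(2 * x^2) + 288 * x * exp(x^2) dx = -390 + 12*exp(pi^2/4) + 6*(2 + 4*exp(pi^2/4))^2 + 3*(2 + 4*exp(pi^2/4))^3/4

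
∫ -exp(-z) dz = exp(-z) + C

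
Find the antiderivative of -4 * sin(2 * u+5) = 2*cos(2*u + 5) + C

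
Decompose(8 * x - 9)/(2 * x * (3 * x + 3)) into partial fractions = 17/(6*(x + 1)) - 3/(2*x)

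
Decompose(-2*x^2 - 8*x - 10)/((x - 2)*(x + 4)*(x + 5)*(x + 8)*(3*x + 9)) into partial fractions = -37/(900*(x + 8)) + 10/(63*(x + 5)) - 5/(36*(x + 4)) + 2/(75*(x + 3)) - 17/(3150*(x - 2))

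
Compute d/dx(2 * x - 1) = 2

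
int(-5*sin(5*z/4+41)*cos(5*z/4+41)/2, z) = cos(5*z/4 + 41)^2 + C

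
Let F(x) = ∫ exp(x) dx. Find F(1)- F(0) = -1 + E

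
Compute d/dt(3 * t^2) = 6*t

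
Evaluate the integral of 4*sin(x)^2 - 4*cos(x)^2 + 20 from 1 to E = -20 - 2*sin(2*E) + 2*sin(2) + 20*E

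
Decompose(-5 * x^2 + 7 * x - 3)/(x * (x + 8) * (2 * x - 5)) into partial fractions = -67/(105*(2*x - 5)) - 379/(168*(x + 8)) + 3/(40*x)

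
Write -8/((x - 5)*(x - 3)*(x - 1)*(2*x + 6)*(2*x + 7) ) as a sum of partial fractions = -64/(1989*(2*x + 7)) + 1/(48*(x + 3)) - 1/(72*(x - 1)) + 1/(78*(x - 3)) - 1/(272*(x - 5))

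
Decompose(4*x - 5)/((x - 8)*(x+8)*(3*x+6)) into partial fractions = -37/(288*(x + 8)) + 13/(180*(x + 2)) + 9/(160*(x - 8))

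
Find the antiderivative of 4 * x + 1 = 2*x^2 + x + C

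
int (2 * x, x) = x^2 + C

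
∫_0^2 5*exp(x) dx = -5 + 5*exp(2)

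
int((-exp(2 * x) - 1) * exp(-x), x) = -2*sinh(x) + C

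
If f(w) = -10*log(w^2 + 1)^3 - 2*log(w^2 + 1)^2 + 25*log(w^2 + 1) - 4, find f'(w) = (-60*w*log(w^2 + 1)^2 - 8*w*log(w^2 + 1) + 50*w)/(w^2 + 1)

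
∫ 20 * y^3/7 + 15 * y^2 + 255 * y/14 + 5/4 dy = 5*y^4/7 + 5*y^3 + 255*y^2/28 + 5*y/4 + C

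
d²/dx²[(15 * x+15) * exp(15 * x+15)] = 3375*x*exp(15*x + 15) + 3825*exp(15*x + 15)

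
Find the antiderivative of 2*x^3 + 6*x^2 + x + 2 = x^4/2 + 2*x^3 + x^2/2 + 2*x + C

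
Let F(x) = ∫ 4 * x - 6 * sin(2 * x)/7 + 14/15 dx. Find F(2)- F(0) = 3*cos(4)/7 + 991/105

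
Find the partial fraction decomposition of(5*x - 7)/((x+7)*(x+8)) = 47/(x + 8) - 42/(x + 7)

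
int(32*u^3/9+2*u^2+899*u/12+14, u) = 8*u^4/9 + 2*u^3/3 + 899*u^2/24 + 14*u + C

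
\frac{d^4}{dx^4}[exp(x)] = exp(x)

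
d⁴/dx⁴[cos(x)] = cos(x)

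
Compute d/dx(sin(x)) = cos(x)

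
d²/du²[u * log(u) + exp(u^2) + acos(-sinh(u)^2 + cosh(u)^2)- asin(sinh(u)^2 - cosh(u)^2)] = (4*u^3*exp(u^2) + 2*u*exp(u^2) + 1)/u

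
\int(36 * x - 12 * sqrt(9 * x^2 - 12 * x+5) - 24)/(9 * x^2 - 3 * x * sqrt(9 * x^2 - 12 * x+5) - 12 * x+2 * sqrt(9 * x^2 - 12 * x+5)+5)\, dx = 4*log(-3*x + sqrt((3*x - 2)^2 + 1) + 2) + C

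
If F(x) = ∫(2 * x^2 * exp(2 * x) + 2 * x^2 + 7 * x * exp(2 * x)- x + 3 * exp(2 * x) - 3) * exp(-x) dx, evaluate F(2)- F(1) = -5*E - 14*exp(-2) + 5*exp(-1) + 14*exp(2)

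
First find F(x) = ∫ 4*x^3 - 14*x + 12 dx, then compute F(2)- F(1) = 6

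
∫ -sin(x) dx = cos(x) + C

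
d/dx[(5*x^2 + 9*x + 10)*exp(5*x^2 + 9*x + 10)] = 50*x^3*exp(5*x^2 + 9*x + 10) + 135*x^2*exp(5*x^2 + 9*x + 10) + 191*x*exp(5*x^2 + 9*x + 10) + 99*exp(5*x^2 + 9*x + 10)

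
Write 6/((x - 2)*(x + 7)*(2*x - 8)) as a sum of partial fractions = 1/(33*(x + 7)) - 1/(6*(x - 2)) + 3/(22*(x - 4))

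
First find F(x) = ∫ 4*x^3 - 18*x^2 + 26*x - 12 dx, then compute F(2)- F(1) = 0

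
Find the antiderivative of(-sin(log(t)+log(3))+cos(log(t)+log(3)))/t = sqrt(2)*sin(log(t) + pi/4 + log(3)) + C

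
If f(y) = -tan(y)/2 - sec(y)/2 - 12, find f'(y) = -(sin(y) + 1)/(2*cos(y)^2)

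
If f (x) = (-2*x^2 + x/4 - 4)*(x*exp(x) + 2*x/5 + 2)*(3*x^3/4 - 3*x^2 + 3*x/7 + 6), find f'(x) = -3*x^6*exp(x)/2 - 45*x^5*exp(x)/16 - 18*x^5/5 + 2949*x^4*exp(x)/112 - 21*x^4/8 - 513*x^3*exp(x)/28 + 2949*x^3/70 + 3*x^2*exp(x)/28 - 963*x^2/35 - 171*x*exp(x)/7 + 9*x/35 - 24*exp(x) - 351/35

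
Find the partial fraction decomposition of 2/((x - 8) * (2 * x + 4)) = -1/(10*(x + 2)) + 1/(10*(x - 8))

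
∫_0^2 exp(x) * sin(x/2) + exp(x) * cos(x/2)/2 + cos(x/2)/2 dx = (1 + exp(2))*sin(1)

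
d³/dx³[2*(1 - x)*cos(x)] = -2*x*sin(x) + 2*sin(x) + 6*cos(x)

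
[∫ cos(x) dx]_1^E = -sin(1) + sin(E)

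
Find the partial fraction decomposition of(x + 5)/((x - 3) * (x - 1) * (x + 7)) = -1/(40*(x + 7)) - 3/(8*(x - 1)) + 2/(5*(x - 3))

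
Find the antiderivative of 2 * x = x^2 + C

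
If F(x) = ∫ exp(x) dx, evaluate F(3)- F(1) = -E + exp(3)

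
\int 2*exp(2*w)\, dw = exp(2*w) + C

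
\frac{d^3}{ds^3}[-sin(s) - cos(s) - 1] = -sin(s) + cos(s)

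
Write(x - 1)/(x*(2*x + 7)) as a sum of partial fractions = 9/(7*(2*x + 7)) - 1/(7*x)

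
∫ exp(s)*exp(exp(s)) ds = exp(exp(s)) + C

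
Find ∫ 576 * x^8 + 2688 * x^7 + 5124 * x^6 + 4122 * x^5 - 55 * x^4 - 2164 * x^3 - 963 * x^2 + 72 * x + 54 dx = 64*x^9 + 336*x^8 + 732*x^7 + 687*x^6 - 11*x^5 - 541*x^4 - 321*x^3 + 36*x^2 + 54*x + C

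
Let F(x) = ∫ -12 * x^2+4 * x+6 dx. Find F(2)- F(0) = -12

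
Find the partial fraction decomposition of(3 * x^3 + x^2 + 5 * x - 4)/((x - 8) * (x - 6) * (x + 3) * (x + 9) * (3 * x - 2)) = 27/(56144*(3*x - 2)) - 431/(8874*(x + 9)) + 91/(6534*(x + 3)) - 71/(432*(x - 6)) + 409/(2057*(x - 8))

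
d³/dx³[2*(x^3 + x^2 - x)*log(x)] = (12*x^2*log(x) + 22*x^2 + 4*x + 2)/x^2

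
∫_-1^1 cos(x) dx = 2*sin(1)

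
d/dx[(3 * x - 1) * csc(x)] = -3*x*cot(x)*csc(x) + cot(x)*csc(x) + 3*csc(x)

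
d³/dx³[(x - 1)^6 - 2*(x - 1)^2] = 120*x^3 - 360*x^2 + 360*x - 120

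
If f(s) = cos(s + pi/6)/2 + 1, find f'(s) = -sin(s + pi/6)/2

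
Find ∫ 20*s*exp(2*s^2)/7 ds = 5*exp(2*s^2)/7 + C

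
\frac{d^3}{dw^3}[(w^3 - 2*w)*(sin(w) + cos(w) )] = sqrt(2)*(-w^3*cos(w + pi/4) - 9*w^2*sin(w + pi/4) + 20*w*cos(w + pi/4) + 12*sin(w + pi/4))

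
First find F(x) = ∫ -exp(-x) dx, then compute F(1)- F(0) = -1 + exp(-1)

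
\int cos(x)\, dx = sin(x) + C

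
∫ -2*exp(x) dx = -2*exp(x) + C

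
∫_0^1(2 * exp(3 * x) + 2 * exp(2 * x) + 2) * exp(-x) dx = (2 + E)*(E - exp(-1))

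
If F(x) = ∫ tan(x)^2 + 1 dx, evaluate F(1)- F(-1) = 2*tan(1)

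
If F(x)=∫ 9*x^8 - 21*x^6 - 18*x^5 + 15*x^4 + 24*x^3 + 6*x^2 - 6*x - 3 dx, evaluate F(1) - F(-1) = 0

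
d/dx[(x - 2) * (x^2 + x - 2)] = 3*x^2 - 2*x - 4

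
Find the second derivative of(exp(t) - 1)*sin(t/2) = 3*exp(t)*sin(t/2)/4 + exp(t)*cos(t/2) + sin(t/2)/4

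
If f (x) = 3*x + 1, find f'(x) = 3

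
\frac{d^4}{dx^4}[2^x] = 2^x*log(2)^4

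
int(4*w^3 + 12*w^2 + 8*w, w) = w^4 + 4*w^3 + 4*w^2 + C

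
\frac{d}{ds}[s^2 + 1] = 2*s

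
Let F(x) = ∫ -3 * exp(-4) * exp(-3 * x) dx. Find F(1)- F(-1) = -exp(-1) + exp(-7)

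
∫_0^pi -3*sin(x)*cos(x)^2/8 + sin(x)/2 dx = 3/4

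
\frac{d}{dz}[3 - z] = -1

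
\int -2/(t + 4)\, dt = -2*log(t + 4) + C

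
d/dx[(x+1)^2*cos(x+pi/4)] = -x^2*sin(x + pi/4) - 2*x*sin(x + pi/4) + 2*x*cos(x + pi/4) - sin(x + pi/4) + 2*cos(x + pi/4)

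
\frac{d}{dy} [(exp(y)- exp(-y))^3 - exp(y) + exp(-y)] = (3*exp(6*y) - 4*exp(4*y) - 4*exp(2*y) + 3)*exp(-3*y)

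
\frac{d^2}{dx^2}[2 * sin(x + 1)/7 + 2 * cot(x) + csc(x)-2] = -2*sin(x + 1)/7 - 1/sin(x) + 4*cos(x)/sin(x)^3 + 2/sin(x)^3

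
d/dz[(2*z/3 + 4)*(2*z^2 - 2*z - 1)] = 4*z^2 + 40*z/3 - 26/3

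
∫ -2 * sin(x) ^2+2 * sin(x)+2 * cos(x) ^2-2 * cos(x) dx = (sqrt(2)*sin(x + pi/4) - 1)^2 + C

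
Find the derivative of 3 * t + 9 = 3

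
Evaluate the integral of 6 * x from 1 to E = -3 + 3*exp(2)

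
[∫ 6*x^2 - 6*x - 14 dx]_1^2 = -9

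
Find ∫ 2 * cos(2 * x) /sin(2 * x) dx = log(sin(2*x)) + C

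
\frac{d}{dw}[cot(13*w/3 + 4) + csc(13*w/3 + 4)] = -13*cot(13*w/3 + 4)^2/3 - 13*cot(13*w/3 + 4)*csc(13*w/3 + 4)/3 - 13/3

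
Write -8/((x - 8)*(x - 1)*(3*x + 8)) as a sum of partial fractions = -9/(44*(3*x + 8)) + 8/(77*(x - 1)) - 1/(28*(x - 8))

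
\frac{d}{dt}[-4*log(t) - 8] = -4/t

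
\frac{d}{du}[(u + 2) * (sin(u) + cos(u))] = -u*sin(u) + u*cos(u) - sin(u) + 3*cos(u)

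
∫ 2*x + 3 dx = x^2 + 3*x + C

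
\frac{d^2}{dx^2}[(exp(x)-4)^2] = 4*exp(2*x) - 8*exp(x)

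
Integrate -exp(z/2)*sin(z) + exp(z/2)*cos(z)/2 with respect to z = exp(z/2)*cos(z) + C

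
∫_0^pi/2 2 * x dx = pi^2/4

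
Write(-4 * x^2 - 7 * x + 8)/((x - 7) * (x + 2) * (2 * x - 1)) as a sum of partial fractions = -14/(65*(2*x - 1)) + 2/(15*(x + 2)) - 79/(39*(x - 7))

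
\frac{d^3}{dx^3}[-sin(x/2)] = cos(x/2)/8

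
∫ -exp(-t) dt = exp(-t) + C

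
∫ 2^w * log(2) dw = 2^w + C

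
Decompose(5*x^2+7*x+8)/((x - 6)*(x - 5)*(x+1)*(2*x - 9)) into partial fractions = 1126/(33*(2*x - 9)) - 1/(77*(x + 1)) - 28/(x - 5) + 230/(21*(x - 6))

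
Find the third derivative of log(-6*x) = 2/x^3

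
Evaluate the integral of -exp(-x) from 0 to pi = -1 + exp(-pi)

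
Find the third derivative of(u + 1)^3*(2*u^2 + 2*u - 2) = 120*u^2 + 192*u + 60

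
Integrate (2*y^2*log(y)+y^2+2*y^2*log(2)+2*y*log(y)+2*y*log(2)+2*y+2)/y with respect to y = (y^2 + 2*y + 2)*log(2*y) + C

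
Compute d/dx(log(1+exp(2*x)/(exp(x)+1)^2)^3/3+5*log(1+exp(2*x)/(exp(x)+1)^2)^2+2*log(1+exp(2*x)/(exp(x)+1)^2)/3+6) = (6*exp(2*x)*log(1 + exp(2*x)/(exp(2*x) + 2*exp(x) + 1))^2 + 60*exp(2*x)*log(1 + exp(2*x)/(exp(2*x) + 2*exp(x) + 1)) + 4*exp(2*x))/(6*exp(3*x) + 12*exp(2*x) + 9*exp(x) + 3)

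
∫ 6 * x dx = 3*x^2 + C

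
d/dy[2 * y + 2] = 2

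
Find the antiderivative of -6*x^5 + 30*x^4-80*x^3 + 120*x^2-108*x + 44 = -x^6 + 6*x^5 - 20*x^4 + 40*x^3 - 54*x^2 + 44*x + C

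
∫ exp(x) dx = exp(x) + C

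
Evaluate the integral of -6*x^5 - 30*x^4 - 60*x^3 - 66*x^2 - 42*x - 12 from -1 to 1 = -80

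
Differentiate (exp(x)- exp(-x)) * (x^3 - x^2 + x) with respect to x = (x^3*exp(2*x) + x^3 + 2*x^2*exp(2*x) - 4*x^2 - x*exp(2*x) + 3*x + exp(2*x) - 1)*exp(-x)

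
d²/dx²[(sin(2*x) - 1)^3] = -12*sin(2*x)^3 + 24*sin(2*x)^2 + 24*sin(2*x)*cos(2*x)^2 - 12*sin(2*x) - 24*cos(2*x)^2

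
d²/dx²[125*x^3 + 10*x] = 750*x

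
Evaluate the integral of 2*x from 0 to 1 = 1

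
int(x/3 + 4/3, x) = x^2/6 + 4*x/3 + C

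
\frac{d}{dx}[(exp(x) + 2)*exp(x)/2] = exp(2*x) + exp(x)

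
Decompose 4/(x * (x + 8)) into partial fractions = -1/(2*(x + 8)) + 1/(2*x)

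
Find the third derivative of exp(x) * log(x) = (x^3*exp(x)*log(x) + 3*x^2*exp(x) - 3*x*exp(x) + 2*exp(x))/x^3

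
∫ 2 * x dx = x^2 + C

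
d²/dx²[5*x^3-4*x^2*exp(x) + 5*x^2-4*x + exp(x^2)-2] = -4*x^2*exp(x) + 4*x^2*exp(x^2) - 16*x*exp(x) + 30*x - 8*exp(x) + 2*exp(x^2) + 10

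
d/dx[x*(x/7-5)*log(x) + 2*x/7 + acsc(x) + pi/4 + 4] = (2*x^3*sqrt(1 - 1/x^2)*log(x) + x^3*sqrt(1 - 1/x^2) - 35*x^2*sqrt(1 - 1/x^2)*log(x) - 33*x^2*sqrt(1 - 1/x^2) - 7)/(7*x^2*sqrt(1 - 1/x^2))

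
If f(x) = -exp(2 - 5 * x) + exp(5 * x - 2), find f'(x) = (5*exp(10*x - 4) + 5)*exp(2 - 5*x)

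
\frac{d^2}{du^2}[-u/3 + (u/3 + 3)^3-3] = 2*u/9 + 2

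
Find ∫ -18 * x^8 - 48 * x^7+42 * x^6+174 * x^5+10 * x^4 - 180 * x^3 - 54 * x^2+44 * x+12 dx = -2*x^9 - 6*x^8 + 6*x^7 + 29*x^6 + 2*x^5 - 45*x^4 - 18*x^3 + 22*x^2 + 12*x + C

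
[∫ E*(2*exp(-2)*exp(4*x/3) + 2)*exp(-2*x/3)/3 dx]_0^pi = -exp(-1) - exp(1 - 2*pi/3) + E + exp(-1 + 2*pi/3)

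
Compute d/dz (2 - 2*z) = -2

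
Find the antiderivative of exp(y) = exp(y) + C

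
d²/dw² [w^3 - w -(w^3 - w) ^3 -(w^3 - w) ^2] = -72*w^7 + 126*w^5 - 30*w^4 - 60*w^3 + 24*w^2 + 12*w - 2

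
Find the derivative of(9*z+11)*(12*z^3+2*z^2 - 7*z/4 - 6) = 432*z^3 + 450*z^2 + 25*z/2 - 293/4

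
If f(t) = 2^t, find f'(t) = 2^t*log(2)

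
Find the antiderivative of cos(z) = sin(z) + C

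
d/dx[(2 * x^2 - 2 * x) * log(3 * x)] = 4*x*log(x) + 2*x + 4*x*log(3) - 2*log(x) - 2*log(3) - 2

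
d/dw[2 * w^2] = 4*w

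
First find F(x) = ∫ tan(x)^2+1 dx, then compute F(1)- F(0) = tan(1)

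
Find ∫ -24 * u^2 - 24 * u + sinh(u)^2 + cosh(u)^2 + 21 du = -8*u^3 - 12*u^2 + 21*u + sinh(2*u)/2 + C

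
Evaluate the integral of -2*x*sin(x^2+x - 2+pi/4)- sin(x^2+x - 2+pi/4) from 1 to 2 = -sqrt(2)/2 + cos(pi/4 + 4)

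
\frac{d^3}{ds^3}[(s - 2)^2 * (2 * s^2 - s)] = 48*s - 54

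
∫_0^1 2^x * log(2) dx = 1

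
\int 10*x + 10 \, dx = 5*x^2 + 10*x + C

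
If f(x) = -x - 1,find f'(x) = -1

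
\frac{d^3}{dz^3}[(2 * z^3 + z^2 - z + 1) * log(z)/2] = (12*z^3*log(z) + 22*z^3 + 2*z^2 + z + 2)/(2*z^3)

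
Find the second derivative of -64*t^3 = -384*t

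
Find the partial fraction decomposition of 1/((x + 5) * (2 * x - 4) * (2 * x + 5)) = -2/(45*(2*x + 5)) + 1/(70*(x + 5)) + 1/(126*(x - 2))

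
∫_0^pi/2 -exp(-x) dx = -1 + exp(-pi/2)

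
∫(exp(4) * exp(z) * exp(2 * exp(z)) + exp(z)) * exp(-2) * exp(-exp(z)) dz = 2*sinh(exp(z) + 2) + C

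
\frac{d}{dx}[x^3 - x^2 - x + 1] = 3*x^2 - 2*x - 1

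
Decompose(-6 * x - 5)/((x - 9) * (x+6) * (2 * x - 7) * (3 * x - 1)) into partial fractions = -189/(9386*(3*x - 1)) + 208/(3971*(2*x - 7)) - 31/(5415*(x + 6)) - 59/(4290*(x - 9))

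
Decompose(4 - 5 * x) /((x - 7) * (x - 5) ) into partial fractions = 21/(2*(x - 5)) - 31/(2*(x - 7))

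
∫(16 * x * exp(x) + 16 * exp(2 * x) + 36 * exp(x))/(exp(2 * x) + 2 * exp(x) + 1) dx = (16*x*exp(x) + 25*exp(x) + 5)/(exp(x) + 1) + C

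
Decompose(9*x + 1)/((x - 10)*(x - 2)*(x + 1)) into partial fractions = -8/(33*(x + 1)) - 19/(24*(x - 2)) + 91/(88*(x - 10))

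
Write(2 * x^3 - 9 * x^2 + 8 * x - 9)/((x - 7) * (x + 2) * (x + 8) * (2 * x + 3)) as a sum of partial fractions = 384/(221*(2*x + 3)) + 1673/(1170*(x + 8)) - 77/(54*(x + 2)) + 292/(2295*(x - 7))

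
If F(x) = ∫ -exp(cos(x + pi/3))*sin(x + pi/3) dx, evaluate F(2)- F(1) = -exp(cos(1 + pi/3)) + exp(cos(pi/3 + 2))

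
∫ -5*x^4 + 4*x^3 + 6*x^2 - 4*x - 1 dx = -x^5 + x^4 + 2*x^3 - 2*x^2 - x + C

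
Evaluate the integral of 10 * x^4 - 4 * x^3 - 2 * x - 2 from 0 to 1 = -2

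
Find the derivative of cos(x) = -sin(x)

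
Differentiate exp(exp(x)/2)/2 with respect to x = exp(x + exp(x)/2)/4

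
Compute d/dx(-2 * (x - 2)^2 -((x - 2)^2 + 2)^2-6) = -4*x^3 + 24*x^2 - 60*x + 56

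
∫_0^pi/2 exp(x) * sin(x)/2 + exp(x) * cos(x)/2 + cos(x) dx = 1 + exp(pi/2)/2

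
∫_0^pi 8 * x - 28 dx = -49 + (7 - 2*pi)^2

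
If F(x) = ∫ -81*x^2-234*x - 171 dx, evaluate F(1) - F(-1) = -396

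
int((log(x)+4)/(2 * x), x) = (log(x) + 4)^2/4 + C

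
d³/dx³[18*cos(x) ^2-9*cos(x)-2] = 9*(16*cos(x) - 1)*sin(x)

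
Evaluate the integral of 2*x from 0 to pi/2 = pi^2/4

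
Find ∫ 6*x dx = 3*x^2 + C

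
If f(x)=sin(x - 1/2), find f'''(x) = -cos(x - 1/2)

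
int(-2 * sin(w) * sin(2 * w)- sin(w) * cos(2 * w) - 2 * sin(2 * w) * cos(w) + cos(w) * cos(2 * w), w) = sqrt(2)*sin(w + pi/4)*cos(2*w) + C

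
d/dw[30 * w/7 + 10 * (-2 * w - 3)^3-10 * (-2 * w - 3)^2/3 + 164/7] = -240*w^2 - 2240*w/3 - 4030/7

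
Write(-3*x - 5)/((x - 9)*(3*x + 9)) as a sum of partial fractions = -1/(9*(x + 3)) - 8/(9*(x - 9))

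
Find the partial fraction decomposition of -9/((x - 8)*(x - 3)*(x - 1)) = -9/(14*(x - 1)) + 9/(10*(x - 3)) - 9/(35*(x - 8))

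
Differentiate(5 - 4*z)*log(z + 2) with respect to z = (-4*z*log(z + 2) - 4*z - 8*log(z + 2) + 5)/(z + 2)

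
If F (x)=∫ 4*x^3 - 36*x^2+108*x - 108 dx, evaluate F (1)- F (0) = -65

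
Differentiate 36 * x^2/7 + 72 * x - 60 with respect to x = 72*x/7 + 72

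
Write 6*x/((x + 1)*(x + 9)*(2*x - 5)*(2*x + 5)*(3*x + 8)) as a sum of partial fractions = 1296/(2945*(3*x + 8)) - 4/(13*(2*x + 5)) + 12/(4991*(2*x - 5)) - 27/(22724*(x + 9)) + 1/(140*(x + 1))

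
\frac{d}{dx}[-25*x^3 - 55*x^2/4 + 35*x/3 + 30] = -75*x^2 - 55*x/2 + 35/3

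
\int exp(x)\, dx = exp(x) + C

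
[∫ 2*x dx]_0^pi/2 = pi^2/4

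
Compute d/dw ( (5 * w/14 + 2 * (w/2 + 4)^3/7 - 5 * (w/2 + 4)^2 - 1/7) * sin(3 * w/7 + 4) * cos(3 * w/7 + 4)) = 3*w^3*cos(6*w/7 + 8)/196 + 3*w^2*sin(6*w/7 + 8)/56 - 33*w^2*cos(6*w/7 + 8)/196 - 11*w*sin(6*w/7 + 8)/28 - 537*w*cos(6*w/7 + 8)/98 - 179*sin(6*w/7 + 8)/28 - 1299*cos(6*w/7 + 8)/49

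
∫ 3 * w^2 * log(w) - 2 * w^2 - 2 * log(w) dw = w*(w^2 - 2)*(log(w) - 1) + C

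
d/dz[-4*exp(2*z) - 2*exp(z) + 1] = -8*exp(2*z) - 2*exp(z)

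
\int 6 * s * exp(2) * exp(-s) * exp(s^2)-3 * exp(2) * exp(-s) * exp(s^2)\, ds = 3*exp(s^2 - s + 2) + C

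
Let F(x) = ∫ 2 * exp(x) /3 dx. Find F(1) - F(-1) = -2*exp(-1)/3 + 2*E/3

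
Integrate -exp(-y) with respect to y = exp(-y) + C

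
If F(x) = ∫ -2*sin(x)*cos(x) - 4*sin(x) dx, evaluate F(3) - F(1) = -(cos(1) + 2)^2 + (cos(3) + 2)^2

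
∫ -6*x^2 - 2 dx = -2*x^3 - 2*x + C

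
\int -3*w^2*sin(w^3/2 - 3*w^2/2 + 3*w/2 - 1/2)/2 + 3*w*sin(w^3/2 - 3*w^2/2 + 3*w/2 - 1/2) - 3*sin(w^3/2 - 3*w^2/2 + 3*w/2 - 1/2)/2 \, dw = cos((w - 1)^3/2) + C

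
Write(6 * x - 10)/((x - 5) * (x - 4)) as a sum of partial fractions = -14/(x - 4) + 20/(x - 5)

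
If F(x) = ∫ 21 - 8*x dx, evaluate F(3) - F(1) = 10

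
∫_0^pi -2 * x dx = -pi^2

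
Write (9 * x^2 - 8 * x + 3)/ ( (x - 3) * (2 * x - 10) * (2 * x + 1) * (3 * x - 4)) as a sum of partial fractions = 45/(242*(3*x - 4)) - 37/(847*(2*x + 1)) - 3/(7*(x - 3)) + 47/(121*(x - 5))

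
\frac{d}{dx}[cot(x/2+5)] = -1/(2*sin(x/2 + 5)^2)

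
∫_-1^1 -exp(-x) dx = -E + exp(-1)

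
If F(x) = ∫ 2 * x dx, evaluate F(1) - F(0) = 1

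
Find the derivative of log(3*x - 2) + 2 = 3/(3*x - 2)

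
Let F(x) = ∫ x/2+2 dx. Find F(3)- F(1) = 6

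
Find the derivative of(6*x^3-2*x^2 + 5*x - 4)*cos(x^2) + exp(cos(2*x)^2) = -12*x^4*sin(x^2) + 4*x^3*sin(x^2) - 10*x^2*sin(x^2) + 18*x^2*cos(x^2) + 8*x*sin(x^2) - 4*x*cos(x^2) - 4*exp(cos(2*x)^2)*sin(2*x)*cos(2*x) + 5*cos(x^2)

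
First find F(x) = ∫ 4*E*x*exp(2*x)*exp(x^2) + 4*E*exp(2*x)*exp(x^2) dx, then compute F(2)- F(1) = -2*exp(4) + 2*exp(9)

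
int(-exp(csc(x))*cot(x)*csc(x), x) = exp(csc(x)) + C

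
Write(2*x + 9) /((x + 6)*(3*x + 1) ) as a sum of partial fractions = 25/(17*(3*x + 1)) + 3/(17*(x + 6))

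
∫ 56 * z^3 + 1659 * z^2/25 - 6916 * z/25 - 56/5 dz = 14*z^4 + 553*z^3/25 - 3458*z^2/25 - 56*z/5 + C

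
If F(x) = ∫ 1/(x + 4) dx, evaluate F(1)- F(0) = -log(4) + log(5)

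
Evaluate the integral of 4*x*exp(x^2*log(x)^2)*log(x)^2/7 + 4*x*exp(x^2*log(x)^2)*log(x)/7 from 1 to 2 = -2/7 + 2*exp(4*log(2)^2)/7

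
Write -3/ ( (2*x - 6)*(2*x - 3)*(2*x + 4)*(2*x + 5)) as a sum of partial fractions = 3/(88*(2*x + 5)) + 1/(56*(2*x - 3)) - 3/(140*(x + 2)) - 1/(220*(x - 3))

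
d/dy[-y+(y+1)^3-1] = 3*y^2 + 6*y + 2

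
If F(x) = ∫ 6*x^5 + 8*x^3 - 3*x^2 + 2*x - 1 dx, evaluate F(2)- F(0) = 90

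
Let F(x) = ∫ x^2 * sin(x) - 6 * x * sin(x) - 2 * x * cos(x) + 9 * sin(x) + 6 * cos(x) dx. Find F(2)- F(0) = 9 - cos(2)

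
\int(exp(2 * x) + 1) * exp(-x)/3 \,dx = 2*sinh(x)/3 + C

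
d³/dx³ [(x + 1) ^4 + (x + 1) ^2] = 24*x + 24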